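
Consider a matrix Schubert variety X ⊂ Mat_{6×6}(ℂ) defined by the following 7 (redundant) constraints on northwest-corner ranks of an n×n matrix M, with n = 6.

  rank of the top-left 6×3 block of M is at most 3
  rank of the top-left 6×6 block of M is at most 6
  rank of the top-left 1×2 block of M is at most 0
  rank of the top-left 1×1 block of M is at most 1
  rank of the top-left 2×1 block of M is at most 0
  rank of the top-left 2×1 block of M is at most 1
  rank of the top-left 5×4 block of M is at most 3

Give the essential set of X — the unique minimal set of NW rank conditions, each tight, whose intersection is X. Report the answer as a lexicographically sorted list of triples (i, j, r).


Rank table r_w(6×6) implied by the 7 constraints:

  row 1: 0 | 0 | 1 | 1 | 1 | 1
  row 2: 0 | 1 | 2 | 2 | 2 | 2
  row 3: 1 | 2 | 3 | 3 | 3 | 3
  row 4: 1 | 2 | 3 | 3 | 4 | 4
  row 5: 1 | 2 | 3 | 3 | 4 | 5
  row 6: 1 | 2 | 3 | 4 | 5 | 6

second differences of R give the permutation w = (3, 2, 1, 5, 6, 4).

|D(w)|=5, |Ess(w)|=3:

[(1, 2, 0), (2, 1, 0), (5, 4, 3)]


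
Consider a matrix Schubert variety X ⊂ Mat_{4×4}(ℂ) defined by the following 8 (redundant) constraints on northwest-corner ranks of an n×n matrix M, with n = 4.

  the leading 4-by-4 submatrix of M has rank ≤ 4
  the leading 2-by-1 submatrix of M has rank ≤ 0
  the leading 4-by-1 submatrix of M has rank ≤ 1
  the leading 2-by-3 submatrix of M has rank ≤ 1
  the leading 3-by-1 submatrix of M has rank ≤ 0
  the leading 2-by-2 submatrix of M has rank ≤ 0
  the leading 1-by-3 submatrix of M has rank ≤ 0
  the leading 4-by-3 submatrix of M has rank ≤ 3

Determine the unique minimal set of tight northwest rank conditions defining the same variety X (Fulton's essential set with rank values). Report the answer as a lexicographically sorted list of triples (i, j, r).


Rank table r_w(4×4) implied by the 8 constraints:

  R[1]: 0 | 0 | 0 | 1
  R[2]: 0 | 0 | 1 | 2
  R[3]: 0 | 1 | 2 | 3
  R[4]: 1 | 2 | 3 | 4

the unique w with this rank table is (4, 3, 2, 1).

Fulton essential set (3 of the 6 Rothe cells):

[(1, 3, 0), (2, 2, 0), (3, 1, 0)]


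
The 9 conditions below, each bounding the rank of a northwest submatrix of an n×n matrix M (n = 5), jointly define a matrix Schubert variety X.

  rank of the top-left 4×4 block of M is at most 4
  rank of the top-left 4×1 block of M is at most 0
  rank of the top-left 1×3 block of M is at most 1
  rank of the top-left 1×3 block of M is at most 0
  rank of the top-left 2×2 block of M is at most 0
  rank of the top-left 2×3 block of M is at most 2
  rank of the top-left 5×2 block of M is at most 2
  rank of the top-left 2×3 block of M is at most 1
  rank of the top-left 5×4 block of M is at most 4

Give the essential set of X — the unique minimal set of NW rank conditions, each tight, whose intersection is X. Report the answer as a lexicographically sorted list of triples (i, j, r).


Reconstructing r_w from the 9 given conditions:

  0 0 0 1 1
  0 0 1 2 2
  0 1 2 3 3
  0 1 2 3 4
  1 2 3 4 5

second differences of R give the permutation w = (4, 3, 2, 5, 1).

ℓ(w)=7; the 3 essential cells (i,j,r):

[(1, 3, 0), (2, 2, 0), (4, 1, 0)]


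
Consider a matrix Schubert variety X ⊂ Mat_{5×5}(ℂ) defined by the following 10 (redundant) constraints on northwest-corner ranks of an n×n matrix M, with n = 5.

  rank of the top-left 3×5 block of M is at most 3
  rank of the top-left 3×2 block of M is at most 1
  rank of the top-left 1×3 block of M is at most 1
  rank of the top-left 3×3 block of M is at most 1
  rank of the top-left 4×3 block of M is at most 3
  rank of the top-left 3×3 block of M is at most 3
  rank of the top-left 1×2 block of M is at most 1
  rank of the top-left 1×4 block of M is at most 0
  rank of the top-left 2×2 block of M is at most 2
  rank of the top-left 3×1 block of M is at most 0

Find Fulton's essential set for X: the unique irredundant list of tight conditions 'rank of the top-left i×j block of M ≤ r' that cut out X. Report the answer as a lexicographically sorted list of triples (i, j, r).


Recovering R(i,j) via the rank-extension bound from the 10 conditions:

  R[1]: 0, 0, 0, 0, 1
  R[2]: 0, 1, 1, 1, 2
  R[3]: 0, 1, 1, 2, 3
  R[4]: 1, 2, 2, 3, 4
  R[5]: 1, 2, 3, 4, 5

hence w(1..5) = (5, 2, 4, 1, 3).

|D(w)|=7, |Ess(w)|=3:

[(1, 4, 0), (3, 1, 0), (3, 3, 1)]


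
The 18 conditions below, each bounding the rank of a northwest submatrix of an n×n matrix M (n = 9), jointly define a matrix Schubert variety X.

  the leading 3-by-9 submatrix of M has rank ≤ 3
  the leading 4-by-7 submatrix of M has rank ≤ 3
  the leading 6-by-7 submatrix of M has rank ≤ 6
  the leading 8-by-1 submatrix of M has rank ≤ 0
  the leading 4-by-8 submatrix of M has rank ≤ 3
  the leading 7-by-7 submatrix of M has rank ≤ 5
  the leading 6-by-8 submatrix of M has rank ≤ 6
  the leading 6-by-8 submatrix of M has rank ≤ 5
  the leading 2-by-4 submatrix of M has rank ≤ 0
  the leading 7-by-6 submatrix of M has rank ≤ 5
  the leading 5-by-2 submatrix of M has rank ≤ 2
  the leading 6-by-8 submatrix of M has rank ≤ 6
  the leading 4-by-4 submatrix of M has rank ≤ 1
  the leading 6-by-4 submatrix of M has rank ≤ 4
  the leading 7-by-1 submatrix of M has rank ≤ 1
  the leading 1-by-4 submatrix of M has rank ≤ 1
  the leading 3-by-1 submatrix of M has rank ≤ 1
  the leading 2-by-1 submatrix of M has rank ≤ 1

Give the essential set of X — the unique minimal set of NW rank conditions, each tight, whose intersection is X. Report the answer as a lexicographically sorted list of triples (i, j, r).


The tightest implied rank at each (i,j), from the 18 conditions:

  0  0  0  0  1  1  1  1  1
  0  0  0  0  1  2  2  2  2
  0  1  1  1  2  3  3  3  3
  0  1  1  1  2  3  3  3  4
  0  1  2  2  3  4  4  4  5
  0  1  2  3  4  5  5  5  6
  0  1  2  3  4  5  5  6  7
  0  1  2  3  4  5  6  7  8
  1  2  3  4  5  6  7  8  9

reading off 1-entries of Δ²R: w = (5, 6, 2, 9, 3, 4, 8, 7, 1).

D(w) has 19 cells with 5 SE-corners; essential set:

[(2, 4, 0), (4, 4, 1), (4, 8, 3), (7, 7, 5), (8, 1, 0)]


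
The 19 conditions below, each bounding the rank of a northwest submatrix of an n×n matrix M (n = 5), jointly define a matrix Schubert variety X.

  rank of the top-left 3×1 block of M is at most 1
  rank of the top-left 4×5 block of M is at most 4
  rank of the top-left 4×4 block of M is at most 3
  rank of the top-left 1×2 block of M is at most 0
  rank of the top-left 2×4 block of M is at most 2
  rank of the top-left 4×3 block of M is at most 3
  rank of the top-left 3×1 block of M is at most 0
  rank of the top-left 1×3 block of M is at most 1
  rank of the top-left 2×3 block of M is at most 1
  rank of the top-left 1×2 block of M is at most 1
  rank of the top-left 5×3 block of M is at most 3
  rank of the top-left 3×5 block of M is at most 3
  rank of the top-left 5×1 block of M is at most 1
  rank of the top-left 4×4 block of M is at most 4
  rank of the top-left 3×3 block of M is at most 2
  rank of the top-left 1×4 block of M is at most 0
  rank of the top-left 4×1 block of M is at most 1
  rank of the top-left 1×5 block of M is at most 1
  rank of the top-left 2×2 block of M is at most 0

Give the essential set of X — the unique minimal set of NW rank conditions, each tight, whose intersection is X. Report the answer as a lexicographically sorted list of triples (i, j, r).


Recovering R(i,j) via the rank-extension bound from the 19 conditions:

  row 1: 0 0 0 0 1
  row 2: 0 0 1 1 2
  row 3: 0 1 2 2 3
  row 4: 1 2 3 3 4
  row 5: 1 2 3 4 5

second differences of R give the permutation w = (5, 3, 2, 1, 4).

ℓ(w)=7; the 3 essential cells (i,j,r):

[(1, 4, 0), (2, 2, 0), (3, 1, 0)]


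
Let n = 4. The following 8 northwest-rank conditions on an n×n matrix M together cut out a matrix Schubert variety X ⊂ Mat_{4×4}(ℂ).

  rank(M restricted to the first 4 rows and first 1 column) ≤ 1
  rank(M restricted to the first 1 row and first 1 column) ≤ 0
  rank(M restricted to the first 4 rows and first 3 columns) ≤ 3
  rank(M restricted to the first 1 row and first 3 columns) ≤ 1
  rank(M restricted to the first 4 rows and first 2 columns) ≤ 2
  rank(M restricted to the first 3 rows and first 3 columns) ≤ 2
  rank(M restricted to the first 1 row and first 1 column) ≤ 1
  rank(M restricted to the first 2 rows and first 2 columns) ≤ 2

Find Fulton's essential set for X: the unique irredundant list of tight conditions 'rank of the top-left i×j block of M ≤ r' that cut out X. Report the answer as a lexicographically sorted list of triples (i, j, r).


Computing R[i][j] = min implied NW-rank bound (n=4, 8 conditions):

  i=1: 0 1 1 1
  i=2: 1 2 2 2
  i=3: 1 2 2 3
  i=4: 1 2 3 4

giving w = (2, 1, 4, 3) via Δ²R.

D(w) has 2 cells with 2 SE-corners; essential set:

[(1, 1, 0), (3, 3, 2)]


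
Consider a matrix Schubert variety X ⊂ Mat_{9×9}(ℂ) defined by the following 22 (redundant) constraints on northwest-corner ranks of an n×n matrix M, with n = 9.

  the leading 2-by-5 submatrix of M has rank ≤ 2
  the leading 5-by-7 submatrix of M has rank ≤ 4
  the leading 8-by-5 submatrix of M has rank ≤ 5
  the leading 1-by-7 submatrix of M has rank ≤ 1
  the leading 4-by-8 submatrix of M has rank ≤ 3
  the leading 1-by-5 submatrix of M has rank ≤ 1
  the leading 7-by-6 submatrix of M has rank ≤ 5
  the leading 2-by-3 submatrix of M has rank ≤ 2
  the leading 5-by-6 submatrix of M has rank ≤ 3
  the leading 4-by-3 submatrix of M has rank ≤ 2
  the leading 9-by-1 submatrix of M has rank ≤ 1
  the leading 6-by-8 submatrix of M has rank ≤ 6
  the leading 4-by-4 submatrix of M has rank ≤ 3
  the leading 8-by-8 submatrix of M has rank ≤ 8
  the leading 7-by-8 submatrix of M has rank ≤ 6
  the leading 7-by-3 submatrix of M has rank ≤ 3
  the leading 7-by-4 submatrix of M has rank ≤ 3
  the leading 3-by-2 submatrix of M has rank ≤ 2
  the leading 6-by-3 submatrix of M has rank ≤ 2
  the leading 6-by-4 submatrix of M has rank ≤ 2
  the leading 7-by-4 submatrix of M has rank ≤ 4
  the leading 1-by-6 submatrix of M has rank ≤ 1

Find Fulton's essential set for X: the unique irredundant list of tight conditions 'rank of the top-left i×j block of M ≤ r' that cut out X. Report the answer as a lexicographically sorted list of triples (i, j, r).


Propagating the 22 rank bounds to every northwest block:

  1 1 1 1 1 1 1 1 1
  1 2 2 2 2 2 2 2 2
  1 2 2 2 3 3 3 3 3
  1 2 2 2 3 3 3 3 4
  1 2 2 2 3 3 4 4 5
  1 2 2 2 3 4 5 5 6
  1 2 3 3 4 5 6 6 7
  1 2 3 4 5 6 7 7 8
  1 2 3 4 5 6 7 8 9

hence w(1..9) = (1, 2, 5, 9, 7, 6, 3, 4, 8).

ℓ(w)=12; the 3 essential cells (i,j,r):

[(4, 8, 3), (5, 6, 3), (6, 4, 2)]


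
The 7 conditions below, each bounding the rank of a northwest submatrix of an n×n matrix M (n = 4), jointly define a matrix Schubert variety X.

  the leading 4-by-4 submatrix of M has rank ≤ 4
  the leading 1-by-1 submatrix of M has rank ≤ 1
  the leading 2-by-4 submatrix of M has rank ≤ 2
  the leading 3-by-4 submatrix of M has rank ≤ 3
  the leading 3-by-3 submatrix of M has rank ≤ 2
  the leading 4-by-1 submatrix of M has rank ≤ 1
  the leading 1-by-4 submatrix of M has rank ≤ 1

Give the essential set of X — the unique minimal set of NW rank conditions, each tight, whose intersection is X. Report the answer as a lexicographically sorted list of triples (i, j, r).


The tightest implied rank at each (i,j), from the 7 conditions:

  row 1: 1 | 1 | 1 | 1
  row 2: 1 | 2 | 2 | 2
  row 3: 1 | 2 | 2 | 3
  row 4: 1 | 2 | 3 | 4

reading off 1-entries of Δ²R: w = (1, 2, 4, 3).

Fulton essential set (the sole Rothe cell):

[(3, 3, 2)]


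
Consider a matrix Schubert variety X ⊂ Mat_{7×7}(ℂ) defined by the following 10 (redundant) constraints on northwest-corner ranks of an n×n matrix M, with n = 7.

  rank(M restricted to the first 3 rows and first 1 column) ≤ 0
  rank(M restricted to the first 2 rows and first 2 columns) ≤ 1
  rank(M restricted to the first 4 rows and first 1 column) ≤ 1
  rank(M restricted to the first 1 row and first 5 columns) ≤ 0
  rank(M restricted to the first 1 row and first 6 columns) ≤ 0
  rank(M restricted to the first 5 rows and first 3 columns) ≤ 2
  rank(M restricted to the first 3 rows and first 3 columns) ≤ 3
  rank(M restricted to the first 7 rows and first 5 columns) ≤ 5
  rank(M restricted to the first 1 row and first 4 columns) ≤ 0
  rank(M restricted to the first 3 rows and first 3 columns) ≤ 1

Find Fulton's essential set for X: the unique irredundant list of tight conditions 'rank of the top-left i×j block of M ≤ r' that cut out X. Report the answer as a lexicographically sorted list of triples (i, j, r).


Computing R[i][j] = min implied NW-rank bound (n=7, 10 conditions):

  0 0 0 0 0 0 1
  0 1 1 1 1 1 2
  0 1 1 2 2 2 3
  1 2 2 3 3 3 4
  1 2 2 3 4 4 5
  1 2 3 4 5 5 6
  1 2 3 4 5 6 7

so w = (7, 2, 4, 1, 5, 3, 6).

D(w) has 10 cells with 4 SE-corners; essential set:

[(1, 6, 0), (3, 1, 0), (3, 3, 1), (5, 3, 2)]


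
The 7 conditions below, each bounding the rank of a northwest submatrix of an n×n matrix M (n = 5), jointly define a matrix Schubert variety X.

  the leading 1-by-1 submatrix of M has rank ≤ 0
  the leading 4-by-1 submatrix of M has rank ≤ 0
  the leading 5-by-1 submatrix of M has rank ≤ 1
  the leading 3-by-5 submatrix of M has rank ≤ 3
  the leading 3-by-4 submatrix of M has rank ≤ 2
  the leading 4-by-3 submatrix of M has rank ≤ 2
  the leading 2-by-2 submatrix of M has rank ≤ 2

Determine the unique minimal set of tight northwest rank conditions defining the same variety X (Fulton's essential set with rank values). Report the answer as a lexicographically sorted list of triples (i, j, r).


Reconstructing r_w from the 7 given conditions:

  0  1  1  1  1
  0  1  2  2  2
  0  1  2  2  3
  0  1  2  3  4
  1  2  3  4  5

the unique w with this rank table is (2, 3, 5, 4, 1).

Fulton essential set (2 of the 5 Rothe cells):

[(3, 4, 2), (4, 1, 0)]


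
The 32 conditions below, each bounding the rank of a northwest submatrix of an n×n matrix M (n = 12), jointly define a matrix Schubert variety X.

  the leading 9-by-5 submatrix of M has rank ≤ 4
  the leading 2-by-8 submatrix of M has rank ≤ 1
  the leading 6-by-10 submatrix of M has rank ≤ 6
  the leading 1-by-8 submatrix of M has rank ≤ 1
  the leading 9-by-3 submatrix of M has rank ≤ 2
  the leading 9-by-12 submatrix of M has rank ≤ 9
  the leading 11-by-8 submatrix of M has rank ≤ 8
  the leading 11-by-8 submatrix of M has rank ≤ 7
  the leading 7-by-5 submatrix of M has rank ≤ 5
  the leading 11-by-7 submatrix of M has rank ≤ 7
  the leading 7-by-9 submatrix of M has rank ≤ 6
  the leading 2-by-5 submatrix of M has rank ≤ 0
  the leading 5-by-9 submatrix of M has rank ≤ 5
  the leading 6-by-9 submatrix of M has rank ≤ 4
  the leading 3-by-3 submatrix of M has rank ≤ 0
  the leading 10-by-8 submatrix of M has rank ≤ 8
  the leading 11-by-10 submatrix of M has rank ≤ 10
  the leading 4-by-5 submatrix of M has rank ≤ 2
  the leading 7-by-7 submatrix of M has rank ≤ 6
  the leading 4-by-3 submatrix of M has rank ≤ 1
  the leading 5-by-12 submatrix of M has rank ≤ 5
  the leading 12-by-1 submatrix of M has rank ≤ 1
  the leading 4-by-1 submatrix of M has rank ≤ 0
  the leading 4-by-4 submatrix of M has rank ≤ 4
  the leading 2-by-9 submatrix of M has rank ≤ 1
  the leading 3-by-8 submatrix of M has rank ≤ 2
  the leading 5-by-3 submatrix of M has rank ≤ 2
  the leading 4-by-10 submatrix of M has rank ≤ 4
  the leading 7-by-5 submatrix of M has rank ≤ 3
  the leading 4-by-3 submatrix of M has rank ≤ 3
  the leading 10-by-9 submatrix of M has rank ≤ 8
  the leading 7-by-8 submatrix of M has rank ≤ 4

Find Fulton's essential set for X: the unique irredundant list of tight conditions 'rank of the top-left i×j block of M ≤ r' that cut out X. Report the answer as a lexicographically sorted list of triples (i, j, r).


Reconstructing r_w from the 32 given conditions:

  0 0 0 0 0 1 1 1 1 1 1 1
  0 0 0 0 0 1 1 1 1 2 2 2
  0 0 0 1 1 2 2 2 2 3 3 3
  0 1 1 2 2 3 3 3 3 4 4 4
  1 2 2 3 3 4 4 4 4 5 5 5
  1 2 2 3 3 4 4 4 4 5 6 6
  1 2 2 3 3 4 4 4 5 6 7 7
  1 2 2 3 4 5 5 5 6 7 8 8
  1 2 2 3 4 5 6 6 7 8 9 9
  1 2 3 4 5 6 7 7 8 9 10 10
  1 2 3 4 5 6 7 7 8 9 10 11
  1 2 3 4 5 6 7 8 9 10 11 12

hence w(1..12) = (6, 10, 4, 2, 1, 11, 9, 5, 7, 3, 12, 8).

Fulton essential set (9 of the 29 Rothe cells):

[(2, 5, 0), (2, 9, 1), (3, 3, 0), (4, 1, 0), (6, 9, 4), (7, 5, 3), (7, 8, 4), (9, 3, 2), (11, 8, 7)]


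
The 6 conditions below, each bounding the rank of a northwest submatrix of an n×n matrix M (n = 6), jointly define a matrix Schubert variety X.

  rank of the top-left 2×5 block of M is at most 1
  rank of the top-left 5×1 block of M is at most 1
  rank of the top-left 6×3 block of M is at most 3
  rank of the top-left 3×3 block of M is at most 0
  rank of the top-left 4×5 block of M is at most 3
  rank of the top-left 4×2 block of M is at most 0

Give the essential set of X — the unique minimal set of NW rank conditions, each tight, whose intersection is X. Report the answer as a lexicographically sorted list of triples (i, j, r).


The tightest implied rank at each (i,j), from the 6 conditions:

  0, 0, 0, 1, 1, 1
  0, 0, 0, 1, 1, 2
  0, 0, 0, 1, 2, 3
  0, 0, 1, 2, 3, 4
  1, 1, 2, 3, 4, 5
  1, 2, 3, 4, 5, 6

reading off 1-entries of Δ²R: w = (4, 6, 5, 3, 1, 2).

Fulton essential set (3 of the 12 Rothe cells):

[(2, 5, 1), (3, 3, 0), (4, 2, 0)]


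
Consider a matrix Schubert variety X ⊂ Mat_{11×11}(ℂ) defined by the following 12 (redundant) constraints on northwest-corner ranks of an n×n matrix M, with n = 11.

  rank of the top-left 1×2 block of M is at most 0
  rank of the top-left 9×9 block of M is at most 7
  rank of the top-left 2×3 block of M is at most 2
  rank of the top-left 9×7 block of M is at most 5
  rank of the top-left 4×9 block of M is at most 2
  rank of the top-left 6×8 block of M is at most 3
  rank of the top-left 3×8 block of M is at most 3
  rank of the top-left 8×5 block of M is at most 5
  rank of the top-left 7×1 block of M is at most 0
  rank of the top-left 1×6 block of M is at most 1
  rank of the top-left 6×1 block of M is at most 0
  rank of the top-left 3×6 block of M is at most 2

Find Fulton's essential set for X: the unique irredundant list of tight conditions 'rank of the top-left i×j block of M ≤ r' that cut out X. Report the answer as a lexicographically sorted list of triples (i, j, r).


Computing R[i][j] = min implied NW-rank bound (n=11, 12 conditions):

  i=1: 0, 0, 1, 1, 1, 1, 1, 1, 1, 1, 1
  i=2: 0, 1, 2, 2, 2, 2, 2, 2, 2, 2, 2
  i=3: 0, 1, 2, 2, 2, 2, 2, 2, 2, 3, 3
  i=4: 0, 1, 2, 2, 2, 2, 2, 2, 2, 3, 4
  i=5: 0, 1, 2, 3, 3, 3, 3, 3, 3, 4, 5
  i=6: 0, 1, 2, 3, 3, 3, 3, 3, 4, 5, 6
  i=7: 0, 1, 2, 3, 4, 4, 4, 4, 5, 6, 7
  i=8: 1, 2, 3, 4, 5, 5, 5, 5, 6, 7, 8
  i=9: 1, 2, 3, 4, 5, 5, 5, 6, 7, 8, 9
  i=10: 1, 2, 3, 4, 5, 6, 6, 7, 8, 9, 10
  i=11: 1, 2, 3, 4, 5, 6, 7, 8, 9, 10, 11

reading off 1-entries of Δ²R: w = (3, 2, 10, 11, 4, 9, 5, 1, 8, 6, 7).

5 SE-corners of the 26-cell Rothe diagram give Ess(w):

[(1, 2, 0), (4, 9, 2), (6, 8, 3), (7, 1, 0), (9, 7, 5)]


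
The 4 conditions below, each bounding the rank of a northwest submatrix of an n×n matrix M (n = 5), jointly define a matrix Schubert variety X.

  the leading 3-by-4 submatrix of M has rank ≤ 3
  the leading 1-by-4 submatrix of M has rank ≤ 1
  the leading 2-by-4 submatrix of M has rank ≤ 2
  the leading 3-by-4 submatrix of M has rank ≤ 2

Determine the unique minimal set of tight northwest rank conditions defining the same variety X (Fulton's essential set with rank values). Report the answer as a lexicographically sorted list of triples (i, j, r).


Propagating the 4 rank bounds to every northwest block:

  row 1: 1, 1, 1, 1, 1
  row 2: 1, 2, 2, 2, 2
  row 3: 1, 2, 2, 2, 3
  row 4: 1, 2, 3, 3, 4
  row 5: 1, 2, 3, 4, 5

hence w(1..5) = (1, 2, 5, 3, 4).

D(w) has 2 cells with 1 SE-corner; essential set:

[(3, 4, 2)]


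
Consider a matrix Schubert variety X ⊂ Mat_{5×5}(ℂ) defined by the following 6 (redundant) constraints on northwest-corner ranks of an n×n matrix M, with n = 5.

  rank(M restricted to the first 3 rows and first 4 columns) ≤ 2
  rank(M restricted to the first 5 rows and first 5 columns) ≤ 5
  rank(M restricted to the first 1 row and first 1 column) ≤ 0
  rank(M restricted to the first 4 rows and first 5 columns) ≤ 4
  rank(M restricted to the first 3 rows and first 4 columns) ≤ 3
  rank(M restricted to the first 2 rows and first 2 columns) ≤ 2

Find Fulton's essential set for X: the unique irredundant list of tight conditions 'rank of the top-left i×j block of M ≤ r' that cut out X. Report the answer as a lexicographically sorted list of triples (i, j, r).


Rank table r_w(5×5) implied by the 6 constraints:

  R[1]: 0 1 1 1 1
  R[2]: 1 2 2 2 2
  R[3]: 1 2 2 2 3
  R[4]: 1 2 3 3 4
  R[5]: 1 2 3 4 5

giving w = (2, 1, 5, 3, 4) via Δ²R.

Fulton essential set (2 of the 3 Rothe cells):

[(1, 1, 0), (3, 4, 2)]


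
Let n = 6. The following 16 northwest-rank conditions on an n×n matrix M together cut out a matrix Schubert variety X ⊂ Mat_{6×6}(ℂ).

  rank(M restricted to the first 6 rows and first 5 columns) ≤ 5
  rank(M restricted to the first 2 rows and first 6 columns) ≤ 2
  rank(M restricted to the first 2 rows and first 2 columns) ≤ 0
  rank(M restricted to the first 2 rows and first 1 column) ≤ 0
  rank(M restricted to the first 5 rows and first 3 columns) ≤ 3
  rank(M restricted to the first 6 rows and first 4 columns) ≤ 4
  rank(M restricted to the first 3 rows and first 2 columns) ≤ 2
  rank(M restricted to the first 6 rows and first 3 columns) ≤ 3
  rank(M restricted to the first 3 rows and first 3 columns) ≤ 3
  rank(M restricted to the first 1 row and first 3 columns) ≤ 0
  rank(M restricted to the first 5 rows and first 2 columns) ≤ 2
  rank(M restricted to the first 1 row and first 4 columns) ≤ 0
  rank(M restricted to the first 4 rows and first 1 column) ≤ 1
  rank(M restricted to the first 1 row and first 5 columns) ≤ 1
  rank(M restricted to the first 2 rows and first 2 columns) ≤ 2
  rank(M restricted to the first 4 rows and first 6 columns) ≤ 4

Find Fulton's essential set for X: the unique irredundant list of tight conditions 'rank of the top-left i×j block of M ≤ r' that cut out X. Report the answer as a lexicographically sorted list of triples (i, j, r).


The tightest implied rank at each (i,j), from the 16 conditions:

  R[1]: 0, 0, 0, 0, 1, 1
  R[2]: 0, 0, 1, 1, 2, 2
  R[3]: 1, 1, 2, 2, 3, 3
  R[4]: 1, 2, 3, 3, 4, 4
  R[5]: 1, 2, 3, 4, 5, 5
  R[6]: 1, 2, 3, 4, 5, 6

second differences of R give the permutation w = (5, 3, 1, 2, 4, 6).

Fulton essential set (2 of the 6 Rothe cells):

[(1, 4, 0), (2, 2, 0)]


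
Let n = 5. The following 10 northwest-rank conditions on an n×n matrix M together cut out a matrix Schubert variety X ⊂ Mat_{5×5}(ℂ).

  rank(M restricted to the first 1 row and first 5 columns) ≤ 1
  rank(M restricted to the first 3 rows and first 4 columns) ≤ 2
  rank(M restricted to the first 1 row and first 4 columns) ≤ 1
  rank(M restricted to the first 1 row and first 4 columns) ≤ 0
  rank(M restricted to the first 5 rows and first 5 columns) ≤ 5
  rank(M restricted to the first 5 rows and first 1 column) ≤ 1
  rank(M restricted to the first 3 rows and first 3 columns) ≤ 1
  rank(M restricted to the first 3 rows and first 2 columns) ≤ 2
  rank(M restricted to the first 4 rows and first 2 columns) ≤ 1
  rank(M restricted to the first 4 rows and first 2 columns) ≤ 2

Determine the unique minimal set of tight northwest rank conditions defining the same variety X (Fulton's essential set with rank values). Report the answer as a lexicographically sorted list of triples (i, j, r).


Rank table r_w(5×5) implied by the 10 constraints:

  i=1: 0  0  0  0  1
  i=2: 1  1  1  1  2
  i=3: 1  1  1  2  3
  i=4: 1  1  2  3  4
  i=5: 1  2  3  4  5

giving w = (5, 1, 4, 3, 2) via Δ²R.

Fulton essential set (3 of the 7 Rothe cells):

[(1, 4, 0), (3, 3, 1), (4, 2, 1)]


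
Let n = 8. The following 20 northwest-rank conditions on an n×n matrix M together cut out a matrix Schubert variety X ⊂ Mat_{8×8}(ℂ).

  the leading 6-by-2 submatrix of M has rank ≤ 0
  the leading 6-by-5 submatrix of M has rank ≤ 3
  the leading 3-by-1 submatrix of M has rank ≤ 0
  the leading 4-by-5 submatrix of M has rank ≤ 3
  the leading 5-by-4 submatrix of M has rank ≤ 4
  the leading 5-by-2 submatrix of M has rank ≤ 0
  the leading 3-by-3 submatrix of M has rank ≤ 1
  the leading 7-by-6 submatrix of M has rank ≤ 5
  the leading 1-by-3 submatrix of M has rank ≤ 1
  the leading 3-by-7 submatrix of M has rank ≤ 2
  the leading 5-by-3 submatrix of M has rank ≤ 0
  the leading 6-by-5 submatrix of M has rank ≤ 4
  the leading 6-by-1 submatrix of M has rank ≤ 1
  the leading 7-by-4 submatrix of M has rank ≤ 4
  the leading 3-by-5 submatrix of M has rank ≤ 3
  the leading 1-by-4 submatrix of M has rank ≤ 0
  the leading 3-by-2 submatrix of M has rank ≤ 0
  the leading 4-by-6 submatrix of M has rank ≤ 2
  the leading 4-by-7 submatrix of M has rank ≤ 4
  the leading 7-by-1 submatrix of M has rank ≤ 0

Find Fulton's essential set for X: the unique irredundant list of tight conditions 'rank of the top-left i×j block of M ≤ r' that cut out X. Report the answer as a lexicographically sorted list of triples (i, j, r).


Computing R[i][j] = min implied NW-rank bound (n=8, 20 conditions):

  R[1]: 0  0  0  0  1  1  1  1
  R[2]: 0  0  0  1  2  2  2  2
  R[3]: 0  0  0  1  2  2  2  3
  R[4]: 0  0  0  1  2  2  3  4
  R[5]: 0  0  0  1  2  3  4  5
  R[6]: 0  0  1  2  3  4  5  6
  R[7]: 0  1  2  3  4  5  6  7
  R[8]: 1  2  3  4  5  6  7  8

so w = (5, 4, 8, 7, 6, 3, 2, 1).

6 SE-corners of the 22-cell Rothe diagram give Ess(w):

[(1, 4, 0), (3, 7, 2), (4, 6, 2), (5, 3, 0), (6, 2, 0), (7, 1, 0)]


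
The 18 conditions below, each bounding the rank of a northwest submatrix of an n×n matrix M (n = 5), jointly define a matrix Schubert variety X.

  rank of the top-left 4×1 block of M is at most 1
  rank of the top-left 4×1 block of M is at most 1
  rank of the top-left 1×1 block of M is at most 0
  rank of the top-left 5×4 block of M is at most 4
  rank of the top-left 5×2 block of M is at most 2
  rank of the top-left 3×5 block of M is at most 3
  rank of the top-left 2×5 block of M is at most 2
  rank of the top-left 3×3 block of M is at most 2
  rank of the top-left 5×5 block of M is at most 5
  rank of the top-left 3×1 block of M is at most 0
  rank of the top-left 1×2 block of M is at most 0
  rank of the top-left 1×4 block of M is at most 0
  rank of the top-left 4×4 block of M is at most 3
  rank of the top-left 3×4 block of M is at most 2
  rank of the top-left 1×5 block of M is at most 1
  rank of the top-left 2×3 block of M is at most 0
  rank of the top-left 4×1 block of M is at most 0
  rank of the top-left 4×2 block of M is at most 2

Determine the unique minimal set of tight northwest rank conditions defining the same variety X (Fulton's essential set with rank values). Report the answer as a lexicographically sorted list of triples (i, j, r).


Computing R[i][j] = min implied NW-rank bound (n=5, 18 conditions):

  R[1]: 0 0 0 0 1
  R[2]: 0 0 0 1 2
  R[3]: 0 1 1 2 3
  R[4]: 0 1 2 3 4
  R[5]: 1 2 3 4 5

hence w(1..5) = (5, 4, 2, 3, 1).

D(w) has 9 cells with 3 SE-corners; essential set:

[(1, 4, 0), (2, 3, 0), (4, 1, 0)]


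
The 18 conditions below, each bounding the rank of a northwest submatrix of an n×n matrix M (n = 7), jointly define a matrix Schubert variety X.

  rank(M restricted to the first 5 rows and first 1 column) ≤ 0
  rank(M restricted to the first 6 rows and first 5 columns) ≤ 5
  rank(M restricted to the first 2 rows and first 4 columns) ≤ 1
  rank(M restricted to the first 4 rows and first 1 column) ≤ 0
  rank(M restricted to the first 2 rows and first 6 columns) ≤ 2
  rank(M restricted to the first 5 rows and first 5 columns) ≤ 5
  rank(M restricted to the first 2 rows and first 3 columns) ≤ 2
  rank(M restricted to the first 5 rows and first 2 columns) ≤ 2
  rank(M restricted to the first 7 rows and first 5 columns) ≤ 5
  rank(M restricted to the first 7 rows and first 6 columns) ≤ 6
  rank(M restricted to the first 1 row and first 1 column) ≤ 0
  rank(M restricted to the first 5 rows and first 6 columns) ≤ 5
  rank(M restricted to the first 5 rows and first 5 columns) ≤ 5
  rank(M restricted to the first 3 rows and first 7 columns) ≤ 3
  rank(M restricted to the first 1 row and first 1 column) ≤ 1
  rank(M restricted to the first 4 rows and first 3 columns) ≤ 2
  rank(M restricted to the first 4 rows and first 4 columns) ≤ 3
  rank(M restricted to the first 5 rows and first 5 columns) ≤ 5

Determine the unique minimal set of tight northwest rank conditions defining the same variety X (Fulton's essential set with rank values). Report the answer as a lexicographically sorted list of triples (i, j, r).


Computing R[i][j] = min implied NW-rank bound (n=7, 18 conditions):

  0 1 1 1 1 1 1
  0 1 1 1 2 2 2
  0 1 2 2 3 3 3
  0 1 2 3 4 4 4
  0 1 2 3 4 5 5
  1 2 3 4 5 6 6
  1 2 3 4 5 6 7

second differences of R give the permutation w = (2, 5, 3, 4, 6, 1, 7).

2 SE-corners of the 7-cell Rothe diagram give Ess(w):

[(2, 4, 1), (5, 1, 0)]


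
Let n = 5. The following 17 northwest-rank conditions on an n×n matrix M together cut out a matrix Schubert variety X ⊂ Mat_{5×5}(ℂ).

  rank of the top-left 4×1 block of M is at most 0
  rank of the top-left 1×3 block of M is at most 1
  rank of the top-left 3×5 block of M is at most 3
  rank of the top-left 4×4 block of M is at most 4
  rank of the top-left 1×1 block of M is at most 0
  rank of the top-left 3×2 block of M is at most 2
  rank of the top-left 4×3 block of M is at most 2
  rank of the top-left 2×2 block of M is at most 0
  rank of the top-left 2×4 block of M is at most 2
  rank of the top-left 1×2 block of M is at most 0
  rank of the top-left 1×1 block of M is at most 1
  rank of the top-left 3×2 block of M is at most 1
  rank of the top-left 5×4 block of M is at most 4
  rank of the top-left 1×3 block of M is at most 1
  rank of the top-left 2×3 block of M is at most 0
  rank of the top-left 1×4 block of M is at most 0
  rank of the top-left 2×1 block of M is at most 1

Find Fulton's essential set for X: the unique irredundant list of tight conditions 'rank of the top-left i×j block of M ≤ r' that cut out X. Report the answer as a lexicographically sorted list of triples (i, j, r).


The tightest implied rank at each (i,j), from the 17 conditions:

  i=1: 0, 0, 0, 0, 1
  i=2: 0, 0, 0, 1, 2
  i=3: 0, 1, 1, 2, 3
  i=4: 0, 1, 2, 3, 4
  i=5: 1, 2, 3, 4, 5

giving w = (5, 4, 2, 3, 1) via Δ²R.

Fulton essential set (3 of the 9 Rothe cells):

[(1, 4, 0), (2, 3, 0), (4, 1, 0)]


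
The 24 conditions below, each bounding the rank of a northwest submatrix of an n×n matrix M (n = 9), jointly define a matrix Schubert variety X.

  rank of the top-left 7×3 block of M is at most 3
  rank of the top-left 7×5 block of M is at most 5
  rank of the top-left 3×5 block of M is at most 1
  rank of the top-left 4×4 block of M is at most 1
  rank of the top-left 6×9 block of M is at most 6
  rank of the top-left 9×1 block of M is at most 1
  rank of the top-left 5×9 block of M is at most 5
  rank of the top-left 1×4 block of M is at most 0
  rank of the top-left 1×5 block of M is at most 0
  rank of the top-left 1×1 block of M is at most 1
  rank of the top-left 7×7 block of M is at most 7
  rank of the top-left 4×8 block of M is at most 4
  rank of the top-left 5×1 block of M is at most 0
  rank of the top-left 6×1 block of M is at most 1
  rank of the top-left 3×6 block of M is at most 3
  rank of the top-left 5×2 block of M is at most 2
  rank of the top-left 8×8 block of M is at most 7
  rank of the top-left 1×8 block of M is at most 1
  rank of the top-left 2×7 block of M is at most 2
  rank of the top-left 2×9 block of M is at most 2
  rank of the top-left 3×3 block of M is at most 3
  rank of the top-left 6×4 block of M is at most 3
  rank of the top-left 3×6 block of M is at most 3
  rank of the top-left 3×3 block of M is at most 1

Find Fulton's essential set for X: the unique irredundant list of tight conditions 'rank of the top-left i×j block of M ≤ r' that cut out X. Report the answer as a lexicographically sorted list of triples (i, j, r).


The tightest implied rank at each (i,j), from the 24 conditions:

  0, 0, 0, 0, 0, 1, 1, 1, 1
  0, 1, 1, 1, 1, 2, 2, 2, 2
  0, 1, 1, 1, 1, 2, 3, 3, 3
  0, 1, 1, 1, 2, 3, 4, 4, 4
  0, 1, 2, 2, 3, 4, 5, 5, 5
  1, 2, 3, 3, 4, 5, 6, 6, 6
  1, 2, 3, 4, 5, 6, 7, 7, 7
  1, 2, 3, 4, 5, 6, 7, 7, 8
  1, 2, 3, 4, 5, 6, 7, 8, 9

so w = (6, 2, 7, 5, 3, 1, 4, 9, 8).

ℓ(w)=15; the 5 essential cells (i,j,r):

[(1, 5, 0), (3, 5, 1), (4, 4, 1), (5, 1, 0), (8, 8, 7)]


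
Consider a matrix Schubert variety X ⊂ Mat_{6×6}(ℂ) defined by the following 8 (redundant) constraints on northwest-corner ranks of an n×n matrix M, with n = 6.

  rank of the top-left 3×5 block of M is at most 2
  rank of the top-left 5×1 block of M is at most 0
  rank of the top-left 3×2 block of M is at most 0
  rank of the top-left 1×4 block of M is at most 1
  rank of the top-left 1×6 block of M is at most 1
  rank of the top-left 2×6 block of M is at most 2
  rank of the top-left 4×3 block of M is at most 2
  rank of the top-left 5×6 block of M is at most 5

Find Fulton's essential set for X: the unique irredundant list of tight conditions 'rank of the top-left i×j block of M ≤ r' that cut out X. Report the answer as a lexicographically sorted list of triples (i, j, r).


Recovering R(i,j) via the rank-extension bound from the 8 conditions:

  row 1: 0  0  1  1  1  1
  row 2: 0  0  1  2  2  2
  row 3: 0  0  1  2  2  3
  row 4: 0  1  2  3  3  4
  row 5: 0  1  2  3  4  5
  row 6: 1  2  3  4  5  6

reading off 1-entries of Δ²R: w = (3, 4, 6, 2, 5, 1).

Rothe diagram D(w) (9 cells), 3 SE-corners (essential conditions):

[(3, 2, 0), (3, 5, 2), (5, 1, 0)]


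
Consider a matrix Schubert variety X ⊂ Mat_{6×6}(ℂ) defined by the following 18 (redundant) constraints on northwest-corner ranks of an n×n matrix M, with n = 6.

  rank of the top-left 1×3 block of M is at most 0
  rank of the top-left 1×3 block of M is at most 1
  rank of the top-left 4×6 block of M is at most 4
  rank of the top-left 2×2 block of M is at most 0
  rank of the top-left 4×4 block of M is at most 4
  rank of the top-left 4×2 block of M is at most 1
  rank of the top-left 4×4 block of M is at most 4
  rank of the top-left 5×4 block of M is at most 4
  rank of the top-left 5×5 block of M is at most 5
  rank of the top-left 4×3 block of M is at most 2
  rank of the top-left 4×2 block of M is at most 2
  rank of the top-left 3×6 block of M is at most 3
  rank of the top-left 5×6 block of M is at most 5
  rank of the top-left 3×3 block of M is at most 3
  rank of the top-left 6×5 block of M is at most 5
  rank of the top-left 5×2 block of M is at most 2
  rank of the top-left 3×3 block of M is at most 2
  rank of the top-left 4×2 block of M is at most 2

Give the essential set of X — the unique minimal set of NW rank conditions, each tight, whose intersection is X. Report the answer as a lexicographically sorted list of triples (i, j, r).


Reconstructing r_w from the 18 given conditions:

  0, 0, 0, 1, 1, 1
  0, 0, 1, 2, 2, 2
  1, 1, 2, 3, 3, 3
  1, 1, 2, 3, 4, 4
  1, 2, 3, 4, 5, 5
  1, 2, 3, 4, 5, 6

giving w = (4, 3, 1, 5, 2, 6) via Δ²R.

Rothe diagram D(w) (6 cells), 3 SE-corners (essential conditions):

[(1, 3, 0), (2, 2, 0), (4, 2, 1)]


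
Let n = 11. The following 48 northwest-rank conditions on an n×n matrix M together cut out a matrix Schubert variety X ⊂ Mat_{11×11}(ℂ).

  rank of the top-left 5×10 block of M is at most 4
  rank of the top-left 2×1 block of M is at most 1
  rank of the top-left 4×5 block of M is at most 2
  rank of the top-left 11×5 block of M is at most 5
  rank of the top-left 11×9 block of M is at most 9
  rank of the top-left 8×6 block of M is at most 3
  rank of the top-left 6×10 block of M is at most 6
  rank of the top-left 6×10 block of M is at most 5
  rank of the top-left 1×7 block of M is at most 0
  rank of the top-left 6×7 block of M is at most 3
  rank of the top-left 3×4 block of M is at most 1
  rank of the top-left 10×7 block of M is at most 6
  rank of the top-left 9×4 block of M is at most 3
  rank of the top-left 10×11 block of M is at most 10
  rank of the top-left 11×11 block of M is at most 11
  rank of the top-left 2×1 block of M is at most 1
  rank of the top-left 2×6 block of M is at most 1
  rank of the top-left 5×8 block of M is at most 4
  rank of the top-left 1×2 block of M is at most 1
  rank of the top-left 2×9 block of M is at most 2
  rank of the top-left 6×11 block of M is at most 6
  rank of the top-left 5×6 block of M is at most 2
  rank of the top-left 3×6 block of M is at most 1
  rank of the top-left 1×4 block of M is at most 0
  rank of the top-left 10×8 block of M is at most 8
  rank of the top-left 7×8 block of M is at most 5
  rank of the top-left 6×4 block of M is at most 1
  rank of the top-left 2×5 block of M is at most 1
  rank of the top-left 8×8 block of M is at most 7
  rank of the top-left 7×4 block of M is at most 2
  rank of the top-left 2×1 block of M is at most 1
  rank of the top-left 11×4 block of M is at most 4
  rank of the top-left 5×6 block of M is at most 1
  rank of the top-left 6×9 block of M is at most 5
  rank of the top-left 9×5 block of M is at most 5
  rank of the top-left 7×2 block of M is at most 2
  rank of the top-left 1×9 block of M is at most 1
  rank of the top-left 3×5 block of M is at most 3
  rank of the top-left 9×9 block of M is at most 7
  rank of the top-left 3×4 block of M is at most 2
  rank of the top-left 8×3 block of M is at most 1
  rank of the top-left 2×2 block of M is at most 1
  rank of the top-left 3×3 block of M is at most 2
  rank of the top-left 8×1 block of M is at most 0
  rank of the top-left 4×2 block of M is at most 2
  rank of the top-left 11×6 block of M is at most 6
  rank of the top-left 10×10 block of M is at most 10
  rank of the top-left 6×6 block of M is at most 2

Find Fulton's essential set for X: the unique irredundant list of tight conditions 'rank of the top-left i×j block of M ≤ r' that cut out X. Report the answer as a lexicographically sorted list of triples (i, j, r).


Recovering R(i,j) via the rank-extension bound from the 48 conditions:

  R[1]: 0 | 0 | 0 | 0 | 0 | 0 | 0 | 1 | 1 | 1 | 1
  R[2]: 0 | 1 | 1 | 1 | 1 | 1 | 1 | 2 | 2 | 2 | 2
  R[3]: 0 | 1 | 1 | 1 | 1 | 1 | 2 | 3 | 3 | 3 | 3
  R[4]: 0 | 1 | 1 | 1 | 1 | 1 | 2 | 3 | 4 | 4 | 4
  R[5]: 0 | 1 | 1 | 1 | 1 | 1 | 2 | 3 | 4 | 4 | 5
  R[6]: 0 | 1 | 1 | 1 | 2 | 2 | 3 | 4 | 5 | 5 | 6
  R[7]: 0 | 1 | 1 | 2 | 3 | 3 | 4 | 5 | 6 | 6 | 7
  R[8]: 0 | 1 | 1 | 2 | 3 | 3 | 4 | 5 | 6 | 7 | 8
  R[9]: 1 | 2 | 2 | 3 | 4 | 4 | 5 | 6 | 7 | 8 | 9
  R[10]: 1 | 2 | 3 | 4 | 5 | 5 | 6 | 7 | 8 | 9 | 10
  R[11]: 1 | 2 | 3 | 4 | 5 | 6 | 7 | 8 | 9 | 10 | 11

hence w(1..11) = (8, 2, 7, 9, 11, 5, 4, 10, 1, 3, 6).

ℓ(w)=32; the 7 essential cells (i,j,r):

[(1, 7, 0), (5, 6, 1), (5, 10, 4), (6, 4, 1), (8, 1, 0), (8, 3, 1), (8, 6, 3)]


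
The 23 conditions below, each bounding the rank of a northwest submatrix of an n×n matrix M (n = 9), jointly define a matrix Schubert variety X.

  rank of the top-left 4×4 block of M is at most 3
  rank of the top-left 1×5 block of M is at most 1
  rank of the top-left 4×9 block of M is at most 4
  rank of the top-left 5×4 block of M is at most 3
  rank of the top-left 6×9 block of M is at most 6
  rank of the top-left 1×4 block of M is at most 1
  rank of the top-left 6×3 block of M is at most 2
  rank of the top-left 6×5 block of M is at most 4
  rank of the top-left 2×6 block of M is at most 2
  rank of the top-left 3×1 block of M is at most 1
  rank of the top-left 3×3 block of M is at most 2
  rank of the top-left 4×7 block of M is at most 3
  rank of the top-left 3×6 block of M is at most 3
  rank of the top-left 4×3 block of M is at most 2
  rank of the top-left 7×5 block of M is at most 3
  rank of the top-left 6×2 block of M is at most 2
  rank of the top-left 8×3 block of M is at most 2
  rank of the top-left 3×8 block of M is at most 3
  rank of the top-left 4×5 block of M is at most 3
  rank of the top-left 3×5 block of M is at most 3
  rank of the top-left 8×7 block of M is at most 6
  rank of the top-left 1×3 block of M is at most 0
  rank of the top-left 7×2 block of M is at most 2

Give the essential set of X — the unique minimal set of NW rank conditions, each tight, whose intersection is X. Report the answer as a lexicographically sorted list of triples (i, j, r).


Recovering R(i,j) via the rank-extension bound from the 23 conditions:

  i=1: 0 0 0 1 1 1 1 1 1
  i=2: 1 1 1 2 2 2 2 2 2
  i=3: 1 2 2 3 3 3 3 3 3
  i=4: 1 2 2 3 3 3 3 4 4
  i=5: 1 2 2 3 3 4 4 5 5
  i=6: 1 2 2 3 3 4 5 6 6
  i=7: 1 2 2 3 3 4 5 6 7
  i=8: 1 2 2 3 4 5 6 7 8
  i=9: 1 2 3 4 5 6 7 8 9

the unique w with this rank table is (4, 1, 2, 8, 6, 7, 9, 5, 3).

Rothe diagram D(w) (14 cells), 4 SE-corners (essential conditions):

[(1, 3, 0), (4, 7, 3), (7, 5, 3), (8, 3, 2)]
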